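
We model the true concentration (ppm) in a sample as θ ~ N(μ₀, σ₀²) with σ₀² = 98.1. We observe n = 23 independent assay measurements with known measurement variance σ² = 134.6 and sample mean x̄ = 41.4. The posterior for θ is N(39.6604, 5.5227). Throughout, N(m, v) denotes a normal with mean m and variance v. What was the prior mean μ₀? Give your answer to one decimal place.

The posterior mean is a precision-weighted average: μ_n = (τ₀μ₀ + τ_data·x̄)/(τ₀+τ_data), with τ₀=1/σ₀² and τ_data=n/σ².
Here τ₀ = 1/98.1 = 0.010194 and τ_data = 23/134.6 = 0.170877, so τ_n = 0.181071.
Rearranging for μ₀: μ₀ = (μ_n·τ_n − τ_data·x̄)/τ₀ = (39.6604·0.181071 − 0.170877·41.4) / 0.010194 = 0.107040/0.010194 ≈ 10.5.

μ₀ = 10.5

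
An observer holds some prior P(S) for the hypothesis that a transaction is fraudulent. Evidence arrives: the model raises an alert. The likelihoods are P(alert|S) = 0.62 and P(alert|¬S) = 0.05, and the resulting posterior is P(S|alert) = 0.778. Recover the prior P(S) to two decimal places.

P(S) = 0.22

Bayes' rule in odds form gives O(S|E) = O(S)·[P(E|S)/P(E|¬S)], hence O(S) = O(S|E)/LR.
Posterior odds = 0.778/(1−0.778) = 3.5045. LR = 0.62/0.05 = 12.4000.
Prior odds = 3.5045/12.4000 = 0.2826, so P(S) = 0.2826/(1+0.2826) ≈ 0.22.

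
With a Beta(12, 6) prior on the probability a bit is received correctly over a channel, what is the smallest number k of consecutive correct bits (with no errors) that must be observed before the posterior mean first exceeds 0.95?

After k correct bits and 0 errors the posterior is Beta(12+k, 6), with mean (12+k)/(12+6+k).
Set (12+k)/(18+k) > 0.95 and solve: k > (0.95·18 − 12)/(1 − 0.95) = 102.000.
The smallest integer exceeding 102.000 is 103, and checking k=103: (115)/(121) = 0.9504 > 0.95.

k = 103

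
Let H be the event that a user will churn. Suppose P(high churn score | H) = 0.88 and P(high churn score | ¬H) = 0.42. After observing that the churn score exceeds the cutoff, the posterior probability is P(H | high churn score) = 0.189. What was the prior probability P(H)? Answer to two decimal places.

P(H) = 0.10

Bayes' rule in odds form gives O(H|E) = O(H)·[P(E|H)/P(E|¬H)], hence O(H) = O(H|E)/LR.
Posterior odds = 0.189/(1−0.189) = 0.2330. LR = 0.88/0.42 = 2.0952.
Prior odds = 0.2330/2.0952 = 0.1112, so P(H) = 0.1112/(1+0.1112) ≈ 0.10.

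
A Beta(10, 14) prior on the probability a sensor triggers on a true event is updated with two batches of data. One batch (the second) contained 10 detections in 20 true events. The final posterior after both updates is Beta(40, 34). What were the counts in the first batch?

Sequential conjugate updates are equivalent to a single update on the pooled data, so total successes = posterior α − prior α and total failures = posterior β − prior β.
Total across both batches: 40−10=30 detections, 34−14=20 misses.
Subtract the second batch: 30−10=20 detections and 20−10=10 misses.

20 detections and 10 misses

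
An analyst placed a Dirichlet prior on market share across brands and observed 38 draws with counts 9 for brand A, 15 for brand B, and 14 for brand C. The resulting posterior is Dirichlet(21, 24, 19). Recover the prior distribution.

Dirichlet(12, 9, 5)

For a Dirichlet(α) prior with multinomial counts c, the posterior is Dirichlet(α + c) componentwise.
Subtract each count from the matching posterior parameter: 21−9=12, 24−15=9, 19−14=5.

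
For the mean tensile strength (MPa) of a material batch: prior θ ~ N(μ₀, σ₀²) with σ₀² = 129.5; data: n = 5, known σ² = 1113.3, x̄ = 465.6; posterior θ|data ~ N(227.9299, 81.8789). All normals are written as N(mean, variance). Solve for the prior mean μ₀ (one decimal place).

μ₀ = 89.7

With known observation variance, the Normal–Normal posterior has precision τ_n = τ₀ + n/σ² and mean μ_n = (τ₀μ₀ + (n/σ²)x̄)/τ_n.
Here τ₀ = 1/129.5 = 0.007722 and τ_data = 5/1113.3 = 0.004491, so τ_n = 0.012213.
Rearranging for μ₀: μ₀ = (μ_n·τ_n − τ_data·x̄)/τ₀ = (227.9299·0.012213 − 0.004491·465.6) / 0.007722 = 0.692698/0.007722 ≈ 89.7.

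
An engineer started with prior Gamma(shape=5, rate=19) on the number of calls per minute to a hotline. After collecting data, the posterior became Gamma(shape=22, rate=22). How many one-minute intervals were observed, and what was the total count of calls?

A Gamma(α, β) prior (rate parametrization) on a Poisson rate with n observations summing to S gives posterior Gamma(α+S, β+n).
Matching: Σxᵢ = 22 − 5 = 17 and n = 22 − 19 = 3.

n = 3 one-minute intervals with total 17 calls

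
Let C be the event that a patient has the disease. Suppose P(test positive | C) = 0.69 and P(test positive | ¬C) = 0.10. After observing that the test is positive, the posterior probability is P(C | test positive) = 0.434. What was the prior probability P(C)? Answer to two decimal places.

In odds form, posterior odds = prior odds × likelihood ratio, so prior odds = posterior odds ÷ LR.
Posterior odds = 0.434/(1−0.434) = 0.7668. LR = 0.69/0.10 = 6.9000.
Prior odds = 0.7668/6.9000 = 0.1111, so P(C) = 0.1111/(1+0.1111) ≈ 0.10.

P(C) = 0.10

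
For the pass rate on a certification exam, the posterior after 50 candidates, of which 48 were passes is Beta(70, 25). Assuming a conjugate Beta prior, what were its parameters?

A Beta(α, β) prior with s successes and f failures in binomial data gives a Beta(α+s, β+f) posterior.
Subtract the data counts: 70−48=22, 25−2=23.

Beta(22, 23)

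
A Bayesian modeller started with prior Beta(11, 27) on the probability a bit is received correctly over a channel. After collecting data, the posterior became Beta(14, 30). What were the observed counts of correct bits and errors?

3 correct bits and 3 errors

A Beta(α, β) prior with s successes and f failures in binomial data gives a Beta(α+s, β+f) posterior.
Match parameters: s=14−11=3, f=30−27=3.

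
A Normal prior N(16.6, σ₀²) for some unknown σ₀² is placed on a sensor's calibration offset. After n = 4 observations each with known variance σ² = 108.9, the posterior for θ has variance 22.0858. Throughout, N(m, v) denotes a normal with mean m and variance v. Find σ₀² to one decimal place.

σ₀² = 117.0

For the Normal–Normal model with known σ², precisions add: τ_n = τ₀ + n/σ².
So 1/σ₀² = 1/22.0858 − 4/108.9 = 0.045278 − 0.036731 = 0.008547.
Hence σ₀² = 1/0.008547 ≈ 117.0.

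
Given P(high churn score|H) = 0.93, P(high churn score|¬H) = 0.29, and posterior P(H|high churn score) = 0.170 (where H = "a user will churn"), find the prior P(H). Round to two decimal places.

P(H) = 0.06

Bayes' rule in odds form gives O(H|E) = O(H)·[P(E|H)/P(E|¬H)], hence O(H) = O(H|E)/LR.
Posterior odds = 0.170/(1−0.170) = 0.2048. LR = 0.93/0.29 = 3.2069.
Prior odds = 0.2048/3.2069 = 0.0639, so P(H) = 0.0639/(1+0.0639) ≈ 0.06.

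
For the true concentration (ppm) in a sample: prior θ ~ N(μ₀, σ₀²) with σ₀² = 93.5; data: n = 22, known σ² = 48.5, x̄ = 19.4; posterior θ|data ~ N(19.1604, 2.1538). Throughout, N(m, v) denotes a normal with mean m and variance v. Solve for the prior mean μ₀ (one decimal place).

With known observation variance, the Normal–Normal posterior has precision τ_n = τ₀ + n/σ² and mean μ_n = (τ₀μ₀ + (n/σ²)x̄)/τ_n.
Here τ₀ = 1/93.5 = 0.010695 and τ_data = 22/48.5 = 0.453608, so τ_n = 0.464303.
Rearranging for μ₀: μ₀ = (μ_n·τ_n − τ_data·x̄)/τ₀ = (19.1604·0.464303 − 0.453608·19.4) / 0.010695 = 0.096236/0.010695 ≈ 9.0.

μ₀ = 9.0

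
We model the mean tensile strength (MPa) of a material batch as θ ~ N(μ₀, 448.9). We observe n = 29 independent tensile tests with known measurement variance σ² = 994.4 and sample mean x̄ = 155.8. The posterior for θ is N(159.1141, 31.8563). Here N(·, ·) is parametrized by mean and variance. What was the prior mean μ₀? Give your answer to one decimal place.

μ₀ = 202.5

The posterior mean is a precision-weighted average: μ_n = (τ₀μ₀ + τ_data·x̄)/(τ₀+τ_data), with τ₀=1/σ₀² and τ_data=n/σ².
Here τ₀ = 1/448.9 = 0.002228 and τ_data = 29/994.4 = 0.029163, so τ_n = 0.031391.
Rearranging for μ₀: μ₀ = (μ_n·τ_n − τ_data·x̄)/τ₀ = (159.1141·0.031391 − 0.029163·155.8) / 0.002228 = 0.451155/0.002228 ≈ 202.5.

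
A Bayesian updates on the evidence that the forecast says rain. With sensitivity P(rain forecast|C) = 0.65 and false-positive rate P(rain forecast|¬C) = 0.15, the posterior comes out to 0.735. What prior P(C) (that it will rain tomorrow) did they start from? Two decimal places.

Bayes' rule in odds form gives O(C|E) = O(C)·[P(E|C)/P(E|¬C)], hence O(C) = O(C|E)/LR.
Posterior odds = 0.735/(1−0.735) = 2.7736. LR = 0.65/0.15 = 4.3333.
Prior odds = 2.7736/4.3333 = 0.6401, so P(C) = 0.6401/(1+0.6401) ≈ 0.39.

P(C) = 0.39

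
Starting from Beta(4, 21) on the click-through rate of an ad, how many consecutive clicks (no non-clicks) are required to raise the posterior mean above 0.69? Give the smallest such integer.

k = 43

After k clicks and 0 non-clicks the posterior is Beta(4+k, 21), with mean (4+k)/(4+21+k).
Set (4+k)/(25+k) > 0.69 and solve: k > (0.69·25 − 4)/(1 − 0.69) = 42.742.
The smallest integer exceeding 42.742 is 43, and checking k=43: (47)/(68) = 0.6912 > 0.69.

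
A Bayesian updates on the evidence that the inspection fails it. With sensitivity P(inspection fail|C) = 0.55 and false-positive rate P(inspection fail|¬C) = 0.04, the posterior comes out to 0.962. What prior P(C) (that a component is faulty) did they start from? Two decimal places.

In odds form, posterior odds = prior odds × likelihood ratio, so prior odds = posterior odds ÷ LR.
Posterior odds = 0.962/(1−0.962) = 25.3158. LR = 0.55/0.04 = 13.7500.
Prior odds = 25.3158/13.7500 = 1.8411, so P(C) = 1.8411/(1+1.8411) ≈ 0.65.

P(C) = 0.65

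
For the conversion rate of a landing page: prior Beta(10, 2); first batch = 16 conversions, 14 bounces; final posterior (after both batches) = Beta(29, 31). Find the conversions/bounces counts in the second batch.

3 conversions and 15 bounces

Because Beta–binomial updating is additive in the counts, the combined data contributed (α_post−α_prior, β_post−β_prior) successes and failures.
Total across both batches: 29−10=19 conversions, 31−2=29 bounces.
Subtract the first batch: 19−16=3 conversions and 29−14=15 bounces.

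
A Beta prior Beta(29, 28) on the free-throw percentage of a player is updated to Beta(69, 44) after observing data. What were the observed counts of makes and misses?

Under Beta–binomial conjugacy the posterior parameters are (α+s, β+f).
So s = 69 − 29 = 40 and f = 44 − 28 = 16.

40 makes and 16 misses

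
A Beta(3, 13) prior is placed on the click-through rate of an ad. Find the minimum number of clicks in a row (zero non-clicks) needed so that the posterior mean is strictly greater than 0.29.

k = 3

After k clicks and 0 non-clicks the posterior is Beta(3+k, 13), with mean (3+k)/(3+13+k).
Set (3+k)/(16+k) > 0.29 and solve: k > (0.29·16 − 3)/(1 − 0.29) = 2.310.
The smallest integer exceeding 2.310 is 3, and checking k=3: (6)/(19) = 0.3158 > 0.29.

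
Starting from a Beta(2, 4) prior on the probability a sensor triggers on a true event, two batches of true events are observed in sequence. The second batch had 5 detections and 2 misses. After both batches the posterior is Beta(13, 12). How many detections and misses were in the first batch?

6 detections and 6 misses

Because Beta–binomial updating is additive in the counts, the combined data contributed (α_post−α_prior, β_post−β_prior) successes and failures.
Total across both batches: 13−2=11 detections, 12−4=8 misses.
Subtract the second batch: 11−5=6 detections and 8−2=6 misses.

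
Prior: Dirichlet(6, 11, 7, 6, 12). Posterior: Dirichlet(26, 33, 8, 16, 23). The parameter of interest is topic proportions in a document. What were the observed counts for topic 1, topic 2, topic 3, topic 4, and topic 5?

For a Dirichlet(α) prior with multinomial counts c, the posterior is Dirichlet(α + c) componentwise.
Counts are posterior − prior componentwise: 26−6=20, 33−11=22, 8−7=1, 16−6=10, 23−12=11.

counts (20, 22, 1, 10, 11)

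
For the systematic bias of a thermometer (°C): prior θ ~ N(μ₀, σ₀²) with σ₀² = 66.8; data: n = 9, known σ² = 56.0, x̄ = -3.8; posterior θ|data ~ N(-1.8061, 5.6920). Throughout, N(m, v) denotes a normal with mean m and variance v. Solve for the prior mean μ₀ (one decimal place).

μ₀ = 19.6

The posterior mean is a precision-weighted average: μ_n = (τ₀μ₀ + τ_data·x̄)/(τ₀+τ_data), with τ₀=1/σ₀² and τ_data=n/σ².
Here τ₀ = 1/66.8 = 0.014970 and τ_data = 9/56.0 = 0.160714, so τ_n = 0.175684.
Rearranging for μ₀: μ₀ = (μ_n·τ_n − τ_data·x̄)/τ₀ = (-1.8061·0.175684 − 0.160714·-3.8) / 0.014970 = 0.293410/0.014970 ≈ 19.6.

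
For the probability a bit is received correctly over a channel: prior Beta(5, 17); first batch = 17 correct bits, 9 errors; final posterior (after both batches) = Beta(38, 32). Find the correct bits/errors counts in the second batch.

16 correct bits and 6 errors

Because Beta–binomial updating is additive in the counts, the combined data contributed (α_post−α_prior, β_post−β_prior) successes and failures.
Total across both batches: 38−5=33 correct bits, 32−17=15 errors.
Subtract the first batch: 33−17=16 correct bits and 15−9=6 errors.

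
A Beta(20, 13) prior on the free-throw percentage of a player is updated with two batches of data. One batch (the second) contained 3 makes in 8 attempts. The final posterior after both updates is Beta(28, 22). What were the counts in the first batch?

5 makes and 4 misses

Sequential conjugate updates are equivalent to a single update on the pooled data, so total successes = posterior α − prior α and total failures = posterior β − prior β.
Total across both batches: 28−20=8 makes, 22−13=9 misses.
Subtract the second batch: 8−3=5 makes and 9−5=4 misses.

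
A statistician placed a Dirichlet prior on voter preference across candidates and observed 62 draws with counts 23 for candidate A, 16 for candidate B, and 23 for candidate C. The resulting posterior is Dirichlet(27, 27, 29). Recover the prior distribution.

Dirichlet(4, 11, 6)

For a Dirichlet(α) prior with multinomial counts c, the posterior is Dirichlet(α + c) componentwise.
Subtract each count from the matching posterior parameter: 27−23=4, 27−16=11, 29−23=6.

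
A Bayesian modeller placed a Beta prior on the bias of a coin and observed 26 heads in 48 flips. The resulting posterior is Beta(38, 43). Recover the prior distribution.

Beta is conjugate to the binomial likelihood: posterior = Beta(a+s, b+f).
So a = 38 − 26 = 12 and b = 43 − 22 = 21.

Beta(12, 21)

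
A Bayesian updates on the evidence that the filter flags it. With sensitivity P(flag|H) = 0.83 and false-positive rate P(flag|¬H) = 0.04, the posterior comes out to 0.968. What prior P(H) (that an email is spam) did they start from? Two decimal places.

Bayes' rule in odds form gives O(H|E) = O(H)·[P(E|H)/P(E|¬H)], hence O(H) = O(H|E)/LR.
Posterior odds = 0.968/(1−0.968) = 30.2500. LR = 0.83/0.04 = 20.7500.
Prior odds = 30.2500/20.7500 = 1.4578, so P(H) = 1.4578/(1+1.4578) ≈ 0.59.

P(H) = 0.59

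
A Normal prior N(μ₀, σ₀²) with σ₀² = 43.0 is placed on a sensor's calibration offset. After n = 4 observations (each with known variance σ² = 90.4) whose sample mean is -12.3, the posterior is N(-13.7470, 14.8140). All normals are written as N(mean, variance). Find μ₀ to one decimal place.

The posterior mean is a precision-weighted average: μ_n = (τ₀μ₀ + τ_data·x̄)/(τ₀+τ_data), with τ₀=1/σ₀² and τ_data=n/σ².
Here τ₀ = 1/43.0 = 0.023256 and τ_data = 4/90.4 = 0.044248, so τ_n = 0.067504.
Rearranging for μ₀: μ₀ = (μ_n·τ_n − τ_data·x̄)/τ₀ = (-13.7470·0.067504 − 0.044248·-12.3) / 0.023256 = -0.383727/0.023256 ≈ -16.5.

μ₀ = -16.5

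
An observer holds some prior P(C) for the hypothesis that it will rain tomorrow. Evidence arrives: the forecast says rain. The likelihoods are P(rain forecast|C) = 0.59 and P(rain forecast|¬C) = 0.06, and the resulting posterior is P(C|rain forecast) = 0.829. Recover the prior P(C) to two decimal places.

Bayes' rule in odds form gives O(C|E) = O(C)·[P(E|C)/P(E|¬C)], hence O(C) = O(C|E)/LR.
Posterior odds = 0.829/(1−0.829) = 4.8480. LR = 0.59/0.06 = 9.8333.
Prior odds = 4.8480/9.8333 = 0.4930, so P(C) = 0.4930/(1+0.4930) ≈ 0.33.

P(C) = 0.33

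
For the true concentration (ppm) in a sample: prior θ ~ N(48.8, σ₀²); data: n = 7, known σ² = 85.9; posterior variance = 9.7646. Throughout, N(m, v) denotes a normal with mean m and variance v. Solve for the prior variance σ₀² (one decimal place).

σ₀² = 47.8

For the Normal–Normal model with known σ², precisions add: τ_n = τ₀ + n/σ².
So 1/σ₀² = 1/9.7646 − 7/85.9 = 0.102411 − 0.081490 = 0.020921.
Hence σ₀² = 1/0.020921 ≈ 47.8.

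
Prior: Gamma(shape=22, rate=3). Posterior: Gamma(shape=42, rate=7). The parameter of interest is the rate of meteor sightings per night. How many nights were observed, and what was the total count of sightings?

A Gamma(α, β) prior (rate parametrization) on a Poisson rate with n observations summing to S gives posterior Gamma(α+S, β+n).
Matching: Σxᵢ = 42 − 22 = 20 and n = 7 − 3 = 4.

n = 4 nights with total 20 sightings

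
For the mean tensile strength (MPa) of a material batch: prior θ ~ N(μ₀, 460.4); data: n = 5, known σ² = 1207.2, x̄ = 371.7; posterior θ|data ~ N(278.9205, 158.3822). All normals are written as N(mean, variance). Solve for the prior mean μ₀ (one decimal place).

With known observation variance, the Normal–Normal posterior has precision τ_n = τ₀ + n/σ² and mean μ_n = (τ₀μ₀ + (n/σ²)x̄)/τ_n.
Here τ₀ = 1/460.4 = 0.002172 and τ_data = 5/1207.2 = 0.004142, so τ_n = 0.006314.
Rearranging for μ₀: μ₀ = (μ_n·τ_n − τ_data·x̄)/τ₀ = (278.9205·0.006314 − 0.004142·371.7) / 0.002172 = 0.221523/0.002172 ≈ 102.0.

μ₀ = 102.0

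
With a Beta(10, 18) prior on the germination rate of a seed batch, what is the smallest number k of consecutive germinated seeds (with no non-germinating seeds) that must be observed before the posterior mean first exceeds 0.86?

After k germinated seeds and 0 non-germinating seeds the posterior is Beta(10+k, 18), with mean (10+k)/(10+18+k).
Set (10+k)/(28+k) > 0.86 and solve: k > (0.86·28 − 10)/(1 − 0.86) = 100.571.
The smallest integer exceeding 100.571 is 101, and checking k=101: (111)/(129) = 0.8605 > 0.86.

k = 101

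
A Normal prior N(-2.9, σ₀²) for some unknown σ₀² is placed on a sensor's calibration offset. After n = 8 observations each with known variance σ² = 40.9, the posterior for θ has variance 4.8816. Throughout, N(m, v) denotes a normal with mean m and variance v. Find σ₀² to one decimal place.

σ₀² = 108.1

For the Normal–Normal model with known σ², precisions add: τ_n = τ₀ + n/σ².
So 1/σ₀² = 1/4.8816 − 8/40.9 = 0.204851 − 0.195599 = 0.009252.
Hence σ₀² = 1/0.009252 ≈ 108.1.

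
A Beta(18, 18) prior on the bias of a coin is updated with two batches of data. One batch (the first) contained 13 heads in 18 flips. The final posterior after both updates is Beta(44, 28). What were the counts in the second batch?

13 heads and 5 tails

Sequential conjugate updates are equivalent to a single update on the pooled data, so total successes = posterior α − prior α and total failures = posterior β − prior β.
Total across both batches: 44−18=26 heads, 28−18=10 tails.
Subtract the first batch: 26−13=13 heads and 10−5=5 tails.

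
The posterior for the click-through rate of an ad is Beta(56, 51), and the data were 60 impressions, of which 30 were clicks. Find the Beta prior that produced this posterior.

Beta is conjugate to the binomial likelihood: posterior = Beta(a+s, b+f).
Subtract the data counts: 56−30=26, 51−30=21.

Beta(26, 21)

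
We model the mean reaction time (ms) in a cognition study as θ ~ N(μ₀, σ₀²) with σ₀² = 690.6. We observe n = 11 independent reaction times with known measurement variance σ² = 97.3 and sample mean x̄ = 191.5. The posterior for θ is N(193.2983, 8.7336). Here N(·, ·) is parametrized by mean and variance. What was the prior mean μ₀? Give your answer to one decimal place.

μ₀ = 333.7

The posterior mean is a precision-weighted average: μ_n = (τ₀μ₀ + τ_data·x̄)/(τ₀+τ_data), with τ₀=1/σ₀² and τ_data=n/σ².
Here τ₀ = 1/690.6 = 0.001448 and τ_data = 11/97.3 = 0.113052, so τ_n = 0.114500.
Rearranging for μ₀: μ₀ = (μ_n·τ_n − τ_data·x̄)/τ₀ = (193.2983·0.114500 − 0.113052·191.5) / 0.001448 = 0.483197/0.001448 ≈ 333.7.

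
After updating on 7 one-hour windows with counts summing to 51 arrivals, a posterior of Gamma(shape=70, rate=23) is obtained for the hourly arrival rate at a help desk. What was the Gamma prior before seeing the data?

A Gamma(α, β) prior (rate parametrization) on a Poisson rate with n observations summing to S gives posterior Gamma(α+S, β+n).
So α = 70 − 51 = 19 and β = 23 − 7 = 16.

Gamma(shape=19, rate=16)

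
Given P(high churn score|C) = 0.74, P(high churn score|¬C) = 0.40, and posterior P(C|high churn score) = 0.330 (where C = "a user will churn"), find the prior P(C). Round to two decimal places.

P(C) = 0.21

In odds form, posterior odds = prior odds × likelihood ratio, so prior odds = posterior odds ÷ LR.
Posterior odds = 0.330/(1−0.330) = 0.4925. LR = 0.74/0.40 = 1.8500.
Prior odds = 0.4925/1.8500 = 0.2662, so P(C) = 0.2662/(1+0.2662) ≈ 0.21.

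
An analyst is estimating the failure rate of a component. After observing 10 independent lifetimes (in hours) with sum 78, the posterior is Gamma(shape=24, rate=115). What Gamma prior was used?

Gamma(shape=14, rate=37)

Gamma–exponential conjugacy: posterior shape = α + n, posterior rate = β + Σtᵢ.
So α = 24 − 10 = 14 and β = 115 − 78 = 37.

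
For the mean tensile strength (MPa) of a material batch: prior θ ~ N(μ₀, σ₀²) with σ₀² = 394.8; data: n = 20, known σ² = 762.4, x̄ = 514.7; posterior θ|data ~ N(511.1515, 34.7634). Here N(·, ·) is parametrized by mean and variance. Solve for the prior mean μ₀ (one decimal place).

μ₀ = 474.4

The posterior mean is a precision-weighted average: μ_n = (τ₀μ₀ + τ_data·x̄)/(τ₀+τ_data), with τ₀=1/σ₀² and τ_data=n/σ².
Here τ₀ = 1/394.8 = 0.002533 and τ_data = 20/762.4 = 0.026233, so τ_n = 0.028766.
Rearranging for μ₀: μ₀ = (μ_n·τ_n − τ_data·x̄)/τ₀ = (511.1515·0.028766 − 0.026233·514.7) / 0.002533 = 1.201659/0.002533 ≈ 474.4.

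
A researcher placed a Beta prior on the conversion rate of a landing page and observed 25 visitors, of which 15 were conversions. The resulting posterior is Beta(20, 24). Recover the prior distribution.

A Beta(a, b) prior with s successes and f failures in binomial data gives a Beta(a+s, b+f) posterior.
Subtract the data counts: 20−15=5, 24−10=14.

Beta(5, 14)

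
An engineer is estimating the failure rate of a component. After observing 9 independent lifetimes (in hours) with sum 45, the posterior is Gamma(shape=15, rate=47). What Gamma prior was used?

Gamma(shape=6, rate=2)

Gamma–exponential conjugacy: posterior shape = α + n, posterior rate = β + Σtᵢ.
So α = 15 − 9 = 6 and β = 47 − 45 = 2.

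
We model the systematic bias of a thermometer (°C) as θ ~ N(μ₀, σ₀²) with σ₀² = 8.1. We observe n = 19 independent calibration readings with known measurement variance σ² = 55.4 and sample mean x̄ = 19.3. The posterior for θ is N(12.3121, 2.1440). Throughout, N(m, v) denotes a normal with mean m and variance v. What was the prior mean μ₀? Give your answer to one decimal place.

With known observation variance, the Normal–Normal posterior has precision τ_n = τ₀ + n/σ² and mean μ_n = (τ₀μ₀ + (n/σ²)x̄)/τ_n.
Here τ₀ = 1/8.1 = 0.123457 and τ_data = 19/55.4 = 0.342960, so τ_n = 0.466417.
Rearranging for μ₀: μ₀ = (μ_n·τ_n − τ_data·x̄)/τ₀ = (12.3121·0.466417 − 0.342960·19.3) / 0.123457 = -0.876555/0.123457 ≈ -7.1.

μ₀ = -7.1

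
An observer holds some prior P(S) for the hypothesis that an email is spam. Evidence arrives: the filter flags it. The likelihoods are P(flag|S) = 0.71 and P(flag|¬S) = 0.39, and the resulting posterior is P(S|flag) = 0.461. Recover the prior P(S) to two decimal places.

P(S) = 0.32

In odds form, posterior odds = prior odds × likelihood ratio, so prior odds = posterior odds ÷ LR.
Posterior odds = 0.461/(1−0.461) = 0.8553. LR = 0.71/0.39 = 1.8205.
Prior odds = 0.8553/1.8205 = 0.4698, so P(S) = 0.4698/(1+0.4698) ≈ 0.32.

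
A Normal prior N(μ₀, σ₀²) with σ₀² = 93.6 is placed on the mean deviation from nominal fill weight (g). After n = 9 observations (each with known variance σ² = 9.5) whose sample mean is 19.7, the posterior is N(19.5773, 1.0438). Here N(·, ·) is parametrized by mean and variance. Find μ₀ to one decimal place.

μ₀ = 8.7

With known observation variance, the Normal–Normal posterior has precision τ_n = τ₀ + n/σ² and mean μ_n = (τ₀μ₀ + (n/σ²)x̄)/τ_n.
Here τ₀ = 1/93.6 = 0.010684 and τ_data = 9/9.5 = 0.947368, so τ_n = 0.958052.
Rearranging for μ₀: μ₀ = (μ_n·τ_n − τ_data·x̄)/τ₀ = (19.5773·0.958052 − 0.947368·19.7) / 0.010684 = 0.092922/0.010684 ≈ 8.7.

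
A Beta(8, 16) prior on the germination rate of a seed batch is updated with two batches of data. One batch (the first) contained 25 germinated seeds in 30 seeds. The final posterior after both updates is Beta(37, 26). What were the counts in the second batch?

Sequential conjugate updates are equivalent to a single update on the pooled data, so total successes = posterior α − prior α and total failures = posterior β − prior β.
Total across both batches: 37−8=29 germinated seeds, 26−16=10 non-germinating seeds.
Subtract the first batch: 29−25=4 germinated seeds and 10−5=5 non-germinating seeds.

4 germinated seeds and 5 non-germinating seeds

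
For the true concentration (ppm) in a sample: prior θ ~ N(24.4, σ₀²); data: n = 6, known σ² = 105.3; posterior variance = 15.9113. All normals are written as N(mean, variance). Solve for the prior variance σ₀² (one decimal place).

For the Normal–Normal model with known σ², precisions add: τ_n = τ₀ + n/σ².
So 1/σ₀² = 1/15.9113 − 6/105.3 = 0.062848 − 0.056980 = 0.005868.
Hence σ₀² = 1/0.005868 ≈ 170.4.

σ₀² = 170.4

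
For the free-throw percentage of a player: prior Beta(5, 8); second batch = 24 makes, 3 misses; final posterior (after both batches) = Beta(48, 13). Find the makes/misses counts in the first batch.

Because Beta–binomial updating is additive in the counts, the combined data contributed (α_post−α_prior, β_post−β_prior) successes and failures.
Total across both batches: 48−5=43 makes, 13−8=5 misses.
Subtract the second batch: 43−24=19 makes and 5−3=2 misses.

19 makes and 2 misses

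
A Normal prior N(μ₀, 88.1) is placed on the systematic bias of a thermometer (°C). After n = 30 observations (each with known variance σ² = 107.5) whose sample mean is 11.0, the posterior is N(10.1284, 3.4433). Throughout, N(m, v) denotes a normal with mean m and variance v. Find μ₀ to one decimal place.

μ₀ = -11.3

The posterior mean is a precision-weighted average: μ_n = (τ₀μ₀ + τ_data·x̄)/(τ₀+τ_data), with τ₀=1/σ₀² and τ_data=n/σ².
Here τ₀ = 1/88.1 = 0.011351 and τ_data = 30/107.5 = 0.279070, so τ_n = 0.290421.
Rearranging for μ₀: μ₀ = (μ_n·τ_n − τ_data·x̄)/τ₀ = (10.1284·0.290421 − 0.279070·11.0) / 0.011351 = -0.128270/0.011351 ≈ -11.3.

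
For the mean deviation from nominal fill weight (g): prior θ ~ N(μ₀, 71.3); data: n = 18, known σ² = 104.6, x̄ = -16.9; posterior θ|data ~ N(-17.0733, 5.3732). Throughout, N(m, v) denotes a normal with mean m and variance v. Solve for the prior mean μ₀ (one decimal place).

The posterior mean is a precision-weighted average: μ_n = (τ₀μ₀ + τ_data·x̄)/(τ₀+τ_data), with τ₀=1/σ₀² and τ_data=n/σ².
Here τ₀ = 1/71.3 = 0.014025 and τ_data = 18/104.6 = 0.172084, so τ_n = 0.186109.
Rearranging for μ₀: μ₀ = (μ_n·τ_n − τ_data·x̄)/τ₀ = (-17.0733·0.186109 − 0.172084·-16.9) / 0.014025 = -0.269275/0.014025 ≈ -19.2.

μ₀ = -19.2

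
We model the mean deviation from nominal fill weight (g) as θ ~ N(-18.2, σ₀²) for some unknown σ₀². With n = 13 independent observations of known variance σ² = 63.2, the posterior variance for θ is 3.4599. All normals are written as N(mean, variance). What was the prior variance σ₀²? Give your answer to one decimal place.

For the Normal–Normal model with known σ², precisions add: τ_n = τ₀ + n/σ².
So 1/σ₀² = 1/3.4599 − 13/63.2 = 0.289026 − 0.205696 = 0.083330.
Hence σ₀² = 1/0.083330 ≈ 12.0.

σ₀² = 12.0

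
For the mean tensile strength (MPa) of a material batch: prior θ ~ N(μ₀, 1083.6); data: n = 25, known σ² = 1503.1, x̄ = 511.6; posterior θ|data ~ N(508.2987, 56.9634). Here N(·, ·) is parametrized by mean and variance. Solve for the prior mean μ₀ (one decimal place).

μ₀ = 448.8

The posterior mean is a precision-weighted average: μ_n = (τ₀μ₀ + τ_data·x̄)/(τ₀+τ_data), with τ₀=1/σ₀² and τ_data=n/σ².
Here τ₀ = 1/1083.6 = 0.000923 and τ_data = 25/1503.1 = 0.016632, so τ_n = 0.017555.
Rearranging for μ₀: μ₀ = (μ_n·τ_n − τ_data·x̄)/τ₀ = (508.2987·0.017555 − 0.016632·511.6) / 0.000923 = 0.414252/0.000923 ≈ 448.8.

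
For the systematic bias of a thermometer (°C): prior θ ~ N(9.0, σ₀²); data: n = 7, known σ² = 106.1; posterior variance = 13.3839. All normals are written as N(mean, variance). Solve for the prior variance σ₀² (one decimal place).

Posterior precision equals prior precision plus data precision: 1/σ_n² = 1/σ₀² + n/σ².
So 1/σ₀² = 1/13.3839 − 7/106.1 = 0.074717 − 0.065975 = 0.008742.
Hence σ₀² = 1/0.008742 ≈ 114.4.

σ₀² = 114.4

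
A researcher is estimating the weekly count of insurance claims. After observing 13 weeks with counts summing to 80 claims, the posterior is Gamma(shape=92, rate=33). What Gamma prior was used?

Gamma–Poisson conjugacy: posterior shape = α + Σxᵢ, posterior rate = β + n.
So α = 92 − 80 = 12 and β = 33 − 13 = 20.

Gamma(shape=12, rate=20)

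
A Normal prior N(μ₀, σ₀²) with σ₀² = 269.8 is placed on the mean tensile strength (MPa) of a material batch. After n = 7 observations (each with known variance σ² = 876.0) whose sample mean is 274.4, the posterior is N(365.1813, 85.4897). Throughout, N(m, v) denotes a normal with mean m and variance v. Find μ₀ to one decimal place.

The posterior mean is a precision-weighted average: μ_n = (τ₀μ₀ + τ_data·x̄)/(τ₀+τ_data), with τ₀=1/σ₀² and τ_data=n/σ².
Here τ₀ = 1/269.8 = 0.003706 and τ_data = 7/876.0 = 0.007991, so τ_n = 0.011697.
Rearranging for μ₀: μ₀ = (μ_n·τ_n − τ_data·x̄)/τ₀ = (365.1813·0.011697 − 0.007991·274.4) / 0.003706 = 2.078795/0.003706 ≈ 560.9.

μ₀ = 560.9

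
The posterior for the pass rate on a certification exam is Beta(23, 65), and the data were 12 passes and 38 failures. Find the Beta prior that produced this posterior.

Beta is conjugate to the binomial likelihood: posterior = Beta(α+s, β+f).
Subtract the data counts: 23−12=11, 65−38=27.

Beta(11, 27)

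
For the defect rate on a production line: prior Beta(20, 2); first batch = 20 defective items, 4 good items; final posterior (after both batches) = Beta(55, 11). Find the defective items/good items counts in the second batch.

15 defective items and 5 good items

Sequential conjugate updates are equivalent to a single update on the pooled data, so total successes = posterior α − prior α and total failures = posterior β − prior β.
Total across both batches: 55−20=35 defective items, 11−2=9 good items.
Subtract the first batch: 35−20=15 defective items and 9−4=5 good items.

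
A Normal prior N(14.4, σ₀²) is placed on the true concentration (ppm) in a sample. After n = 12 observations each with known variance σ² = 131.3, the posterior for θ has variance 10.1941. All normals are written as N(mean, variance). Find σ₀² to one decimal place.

σ₀² = 149.2

For the Normal–Normal model with known σ², precisions add: τ_n = τ₀ + n/σ².
So 1/σ₀² = 1/10.1941 − 12/131.3 = 0.098096 − 0.091394 = 0.006702.
Hence σ₀² = 1/0.006702 ≈ 149.2.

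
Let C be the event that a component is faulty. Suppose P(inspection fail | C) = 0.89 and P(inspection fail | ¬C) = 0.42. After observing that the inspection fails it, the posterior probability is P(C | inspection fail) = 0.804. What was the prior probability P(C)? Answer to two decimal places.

In odds form, posterior odds = prior odds × likelihood ratio, so prior odds = posterior odds ÷ LR.
Posterior odds = 0.804/(1−0.804) = 4.1020. LR = 0.89/0.42 = 2.1190.
Prior odds = 4.1020/2.1190 = 1.9358, so P(C) = 1.9358/(1+1.9358) ≈ 0.66.

P(C) = 0.66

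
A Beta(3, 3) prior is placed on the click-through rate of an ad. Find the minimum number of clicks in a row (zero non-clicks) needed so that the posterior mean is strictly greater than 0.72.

k = 5

After k clicks and 0 non-clicks the posterior is Beta(3+k, 3), with mean (3+k)/(3+3+k).
Set (3+k)/(6+k) > 0.72 and solve: k > (0.72·6 − 3)/(1 − 0.72) = 4.714.
The smallest integer exceeding 4.714 is 5.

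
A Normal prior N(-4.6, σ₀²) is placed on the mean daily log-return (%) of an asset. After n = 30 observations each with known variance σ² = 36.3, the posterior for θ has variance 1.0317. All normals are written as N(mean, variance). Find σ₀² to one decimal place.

σ₀² = 7.0

Posterior precision equals prior precision plus data precision: 1/σ_n² = 1/σ₀² + n/σ².
So 1/σ₀² = 1/1.0317 − 30/36.3 = 0.969274 − 0.826446 = 0.142828.
Hence σ₀² = 1/0.142828 ≈ 7.0.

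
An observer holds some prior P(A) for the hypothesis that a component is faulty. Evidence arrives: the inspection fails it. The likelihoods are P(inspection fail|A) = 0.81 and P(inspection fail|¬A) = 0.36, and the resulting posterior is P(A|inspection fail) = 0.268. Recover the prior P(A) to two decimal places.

Bayes' rule in odds form gives O(A|E) = O(A)·[P(E|A)/P(E|¬A)], hence O(A) = O(A|E)/LR.
Posterior odds = 0.268/(1−0.268) = 0.3661. LR = 0.81/0.36 = 2.2500.
Prior odds = 0.3661/2.2500 = 0.1627, so P(A) = 0.1627/(1+0.1627) ≈ 0.14.

P(A) = 0.14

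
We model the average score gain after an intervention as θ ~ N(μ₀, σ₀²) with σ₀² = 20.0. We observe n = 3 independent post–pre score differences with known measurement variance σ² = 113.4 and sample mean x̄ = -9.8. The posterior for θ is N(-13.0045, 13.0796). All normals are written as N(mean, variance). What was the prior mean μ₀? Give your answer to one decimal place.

With known observation variance, the Normal–Normal posterior has precision τ_n = τ₀ + n/σ² and mean μ_n = (τ₀μ₀ + (n/σ²)x̄)/τ_n.
Here τ₀ = 1/20.0 = 0.050000 and τ_data = 3/113.4 = 0.026455, so τ_n = 0.076455.
Rearranging for μ₀: μ₀ = (μ_n·τ_n − τ_data·x̄)/τ₀ = (-13.0045·0.076455 − 0.026455·-9.8) / 0.050000 = -0.735000/0.050000 ≈ -14.7.

μ₀ = -14.7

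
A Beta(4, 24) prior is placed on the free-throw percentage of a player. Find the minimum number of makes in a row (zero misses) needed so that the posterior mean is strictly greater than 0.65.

k = 41

After k makes and 0 misses the posterior is Beta(4+k, 24), with mean (4+k)/(4+24+k).
Set (4+k)/(28+k) > 0.65 and solve: k > (0.65·28 − 4)/(1 − 0.65) = 40.571.
The smallest integer exceeding 40.571 is 41.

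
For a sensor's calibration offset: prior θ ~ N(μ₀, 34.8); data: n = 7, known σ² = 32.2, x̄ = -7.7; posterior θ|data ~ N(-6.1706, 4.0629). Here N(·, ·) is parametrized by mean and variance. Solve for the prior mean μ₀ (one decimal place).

The posterior mean is a precision-weighted average: μ_n = (τ₀μ₀ + τ_data·x̄)/(τ₀+τ_data), with τ₀=1/σ₀² and τ_data=n/σ².
Here τ₀ = 1/34.8 = 0.028736 and τ_data = 7/32.2 = 0.217391, so τ_n = 0.246127.
Rearranging for μ₀: μ₀ = (μ_n·τ_n − τ_data·x̄)/τ₀ = (-6.1706·0.246127 − 0.217391·-7.7) / 0.028736 = 0.155159/0.028736 ≈ 5.4.

μ₀ = 5.4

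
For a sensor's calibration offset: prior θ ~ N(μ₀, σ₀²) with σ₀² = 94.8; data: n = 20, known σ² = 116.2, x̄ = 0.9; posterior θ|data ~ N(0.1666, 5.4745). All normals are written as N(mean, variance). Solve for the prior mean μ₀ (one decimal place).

The posterior mean is a precision-weighted average: μ_n = (τ₀μ₀ + τ_data·x̄)/(τ₀+τ_data), with τ₀=1/σ₀² and τ_data=n/σ².
Here τ₀ = 1/94.8 = 0.010549 and τ_data = 20/116.2 = 0.172117, so τ_n = 0.182666.
Rearranging for μ₀: μ₀ = (μ_n·τ_n − τ_data·x̄)/τ₀ = (0.1666·0.182666 − 0.172117·0.9) / 0.010549 = -0.124473/0.010549 ≈ -11.8.

μ₀ = -11.8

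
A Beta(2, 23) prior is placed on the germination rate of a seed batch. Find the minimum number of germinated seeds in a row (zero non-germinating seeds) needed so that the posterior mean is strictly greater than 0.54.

k = 26

After k germinated seeds and 0 non-germinating seeds the posterior is Beta(2+k, 23), with mean (2+k)/(2+23+k).
Set (2+k)/(25+k) > 0.54 and solve: k > (0.54·25 − 2)/(1 − 0.54) = 25.000.
The smallest integer exceeding 25.000 is 26.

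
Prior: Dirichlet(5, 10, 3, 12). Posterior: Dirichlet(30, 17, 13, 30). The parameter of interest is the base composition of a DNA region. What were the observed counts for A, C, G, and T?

counts (25, 7, 10, 18)

For a Dirichlet(α) prior with multinomial counts c, the posterior is Dirichlet(α + c) componentwise.
Counts are posterior − prior componentwise: 30−5=25, 17−10=7, 13−3=10, 30−12=18.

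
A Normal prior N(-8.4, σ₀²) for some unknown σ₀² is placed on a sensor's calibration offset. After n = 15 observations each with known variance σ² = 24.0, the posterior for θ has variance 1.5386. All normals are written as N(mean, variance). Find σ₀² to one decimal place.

σ₀² = 40.1

For the Normal–Normal model with known σ², precisions add: τ_n = τ₀ + n/σ².
So 1/σ₀² = 1/1.5386 − 15/24.0 = 0.649942 − 0.625000 = 0.024942.
Hence σ₀² = 1/0.024942 ≈ 40.1.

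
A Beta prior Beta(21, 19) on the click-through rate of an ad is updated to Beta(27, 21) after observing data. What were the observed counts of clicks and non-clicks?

Under Beta–binomial conjugacy the posterior parameters are (a+s, b+f).
So s = 27 − 21 = 6 and f = 21 − 19 = 2.

6 clicks and 2 non-clicks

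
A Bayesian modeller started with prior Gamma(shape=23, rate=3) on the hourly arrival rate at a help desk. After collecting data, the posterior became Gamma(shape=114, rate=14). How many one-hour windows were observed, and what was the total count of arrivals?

Gamma–Poisson conjugacy: posterior shape = α + Σxᵢ, posterior rate = β + n.
Matching: Σxᵢ = 114 − 23 = 91 and n = 14 − 3 = 11.

n = 11 one-hour windows with total 91 arrivals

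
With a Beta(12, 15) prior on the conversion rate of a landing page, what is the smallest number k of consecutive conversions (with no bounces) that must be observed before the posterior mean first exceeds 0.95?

k = 274

After k conversions and 0 bounces the posterior is Beta(12+k, 15), with mean (12+k)/(12+15+k).
Set (12+k)/(27+k) > 0.95 and solve: k > (0.95·27 − 12)/(1 − 0.95) = 273.000.
The smallest integer exceeding 273.000 is 274, and checking k=274: (286)/(301) = 0.9502 > 0.95.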